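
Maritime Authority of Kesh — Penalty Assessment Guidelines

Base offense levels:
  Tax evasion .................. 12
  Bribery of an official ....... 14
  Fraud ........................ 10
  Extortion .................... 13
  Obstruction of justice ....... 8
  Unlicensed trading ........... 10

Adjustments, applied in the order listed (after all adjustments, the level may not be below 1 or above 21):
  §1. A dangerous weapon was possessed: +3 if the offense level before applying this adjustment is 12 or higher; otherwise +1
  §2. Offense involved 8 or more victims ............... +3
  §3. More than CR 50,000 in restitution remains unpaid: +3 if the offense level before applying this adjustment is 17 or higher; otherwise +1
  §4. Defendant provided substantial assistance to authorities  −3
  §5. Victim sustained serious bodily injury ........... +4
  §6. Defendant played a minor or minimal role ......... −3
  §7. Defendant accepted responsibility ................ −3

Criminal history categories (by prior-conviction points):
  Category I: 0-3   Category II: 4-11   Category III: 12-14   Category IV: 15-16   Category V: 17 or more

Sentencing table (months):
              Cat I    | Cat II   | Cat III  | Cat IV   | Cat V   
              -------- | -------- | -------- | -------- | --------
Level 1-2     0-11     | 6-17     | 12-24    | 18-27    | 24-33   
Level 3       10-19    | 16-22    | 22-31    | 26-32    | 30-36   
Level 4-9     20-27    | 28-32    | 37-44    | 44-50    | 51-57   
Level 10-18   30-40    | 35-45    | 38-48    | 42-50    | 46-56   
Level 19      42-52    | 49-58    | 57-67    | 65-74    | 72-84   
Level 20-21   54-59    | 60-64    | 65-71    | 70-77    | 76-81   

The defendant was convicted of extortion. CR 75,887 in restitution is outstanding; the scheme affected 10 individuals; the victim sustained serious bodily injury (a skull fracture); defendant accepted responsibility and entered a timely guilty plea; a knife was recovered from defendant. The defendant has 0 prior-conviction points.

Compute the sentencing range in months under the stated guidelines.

54-59 months

Base offense level for extortion: 13.
§1 applies (level before this adjustment is 13 ≥ 12, so +3): 13 + 3 = 16.
§2 applies: 16 + 3 = 19.
§3 applies (level before this adjustment is 19 ≥ 17, so +3): 19 + 3 = 22.
§5 applies: 22 + 4 = 26.
§6 does not apply.
§7 applies: 26 − 3 = 23.
Level 23 exceeds the maximum of 21; capped at 21.
Final offense level: 21.
Criminal history: 0 prior points → Category I (0-3).
Level 21 falls in the 20-21 band.
Grid: Level 20-21 × Category I = 54-59 months.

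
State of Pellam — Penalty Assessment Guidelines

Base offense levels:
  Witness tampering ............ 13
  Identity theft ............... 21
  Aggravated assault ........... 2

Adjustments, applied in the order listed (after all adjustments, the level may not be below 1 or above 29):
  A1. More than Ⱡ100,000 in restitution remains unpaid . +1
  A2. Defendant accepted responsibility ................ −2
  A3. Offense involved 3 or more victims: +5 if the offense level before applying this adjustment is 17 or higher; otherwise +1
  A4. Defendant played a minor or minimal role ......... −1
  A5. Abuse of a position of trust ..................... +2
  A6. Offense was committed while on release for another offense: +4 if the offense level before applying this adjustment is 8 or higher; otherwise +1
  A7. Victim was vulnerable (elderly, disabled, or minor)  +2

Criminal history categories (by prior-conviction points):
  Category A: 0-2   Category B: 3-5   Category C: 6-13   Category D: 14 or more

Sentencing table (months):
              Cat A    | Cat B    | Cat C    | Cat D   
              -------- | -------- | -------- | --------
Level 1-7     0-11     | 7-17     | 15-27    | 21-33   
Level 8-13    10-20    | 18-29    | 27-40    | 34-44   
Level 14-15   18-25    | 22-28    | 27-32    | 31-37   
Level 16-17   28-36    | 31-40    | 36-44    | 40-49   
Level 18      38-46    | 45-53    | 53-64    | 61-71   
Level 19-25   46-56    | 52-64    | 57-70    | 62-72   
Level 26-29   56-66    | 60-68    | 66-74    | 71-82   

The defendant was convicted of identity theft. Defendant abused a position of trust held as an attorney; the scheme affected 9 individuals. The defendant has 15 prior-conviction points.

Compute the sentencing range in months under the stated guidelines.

71-82 months

Base offense level for identity theft: 21.
A3 applies (level before this adjustment is 21 ≥ 17, so +5): 21 + 5 = 26.
A4 does not apply.
A5 applies: 26 + 2 = 28.
A6 does not apply.
A7 does not apply.
Final offense level: 28.
Criminal history: 15 prior points → Category D (14+).
Level 28 falls in the 26-29 band.
Grid: Level 26-29 × Category D = 71-82 months.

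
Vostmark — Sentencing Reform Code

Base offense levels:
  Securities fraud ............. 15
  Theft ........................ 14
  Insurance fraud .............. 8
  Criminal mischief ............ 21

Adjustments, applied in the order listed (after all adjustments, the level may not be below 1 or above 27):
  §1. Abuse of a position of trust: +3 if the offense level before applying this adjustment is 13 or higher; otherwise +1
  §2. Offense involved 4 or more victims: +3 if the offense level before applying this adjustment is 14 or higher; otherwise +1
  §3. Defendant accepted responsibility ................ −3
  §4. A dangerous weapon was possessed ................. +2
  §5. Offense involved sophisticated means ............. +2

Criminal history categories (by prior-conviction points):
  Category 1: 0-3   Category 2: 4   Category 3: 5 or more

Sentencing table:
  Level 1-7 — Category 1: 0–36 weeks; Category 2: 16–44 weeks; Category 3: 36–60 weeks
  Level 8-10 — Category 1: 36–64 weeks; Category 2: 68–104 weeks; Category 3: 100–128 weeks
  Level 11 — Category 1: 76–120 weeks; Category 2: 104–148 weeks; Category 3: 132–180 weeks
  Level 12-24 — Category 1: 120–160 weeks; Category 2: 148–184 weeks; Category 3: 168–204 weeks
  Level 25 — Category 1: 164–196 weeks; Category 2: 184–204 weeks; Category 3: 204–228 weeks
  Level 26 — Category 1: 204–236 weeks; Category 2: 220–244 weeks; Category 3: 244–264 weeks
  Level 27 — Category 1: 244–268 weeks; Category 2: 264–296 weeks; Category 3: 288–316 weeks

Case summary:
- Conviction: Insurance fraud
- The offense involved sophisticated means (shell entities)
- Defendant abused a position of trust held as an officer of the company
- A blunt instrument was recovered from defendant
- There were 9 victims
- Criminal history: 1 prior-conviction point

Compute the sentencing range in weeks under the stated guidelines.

Base offense level for insurance fraud: 8.
§1 applies (level before this adjustment is 8 < 13, so +1): 8 + 1 = 9.
§2 applies (level before this adjustment is 9 < 14, so +1): 9 + 1 = 10.
§4 applies: 10 + 2 = 12.
§5 applies: 12 + 2 = 14.
Final offense level: 14.
Criminal history: 1 prior point → Category 1 (0-3).
Level 14 falls in the 12-24 band.
Grid: Level 12-24 × Category 1 = 120-160 weeks.

120-160 weeks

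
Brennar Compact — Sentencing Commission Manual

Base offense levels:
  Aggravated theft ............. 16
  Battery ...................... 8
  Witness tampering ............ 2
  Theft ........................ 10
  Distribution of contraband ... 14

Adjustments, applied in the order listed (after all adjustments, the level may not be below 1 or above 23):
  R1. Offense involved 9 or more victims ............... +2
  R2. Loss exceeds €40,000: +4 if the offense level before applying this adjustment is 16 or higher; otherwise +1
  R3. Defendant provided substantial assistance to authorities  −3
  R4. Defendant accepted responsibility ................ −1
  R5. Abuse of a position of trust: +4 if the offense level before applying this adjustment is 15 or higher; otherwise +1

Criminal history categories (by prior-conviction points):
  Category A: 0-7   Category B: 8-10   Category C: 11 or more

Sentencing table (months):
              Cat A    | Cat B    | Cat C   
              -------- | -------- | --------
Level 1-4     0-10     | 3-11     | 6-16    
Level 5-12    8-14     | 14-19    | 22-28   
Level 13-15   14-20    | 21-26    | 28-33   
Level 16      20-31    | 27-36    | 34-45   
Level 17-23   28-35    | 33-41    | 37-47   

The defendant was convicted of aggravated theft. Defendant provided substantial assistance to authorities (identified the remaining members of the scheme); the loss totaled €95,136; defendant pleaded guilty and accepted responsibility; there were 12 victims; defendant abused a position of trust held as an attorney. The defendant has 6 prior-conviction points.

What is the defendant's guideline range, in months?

Base offense level for aggravated theft: 16.
R1 applies: 16 + 2 = 18.
R2 applies (level before this adjustment is 18 ≥ 16, so +4): 18 + 4 = 22.
R3 applies: 22 − 3 = 19.
R4 applies: 19 − 1 = 18.
R5 applies (level before this adjustment is 18 ≥ 15, so +4): 18 + 4 = 22.
Final offense level: 22.
Criminal history: 6 prior points → Category A (0-7).
Level 22 falls in the 17-23 band.
Grid: Level 17-23 × Category A = 28-35 months.

28-35 months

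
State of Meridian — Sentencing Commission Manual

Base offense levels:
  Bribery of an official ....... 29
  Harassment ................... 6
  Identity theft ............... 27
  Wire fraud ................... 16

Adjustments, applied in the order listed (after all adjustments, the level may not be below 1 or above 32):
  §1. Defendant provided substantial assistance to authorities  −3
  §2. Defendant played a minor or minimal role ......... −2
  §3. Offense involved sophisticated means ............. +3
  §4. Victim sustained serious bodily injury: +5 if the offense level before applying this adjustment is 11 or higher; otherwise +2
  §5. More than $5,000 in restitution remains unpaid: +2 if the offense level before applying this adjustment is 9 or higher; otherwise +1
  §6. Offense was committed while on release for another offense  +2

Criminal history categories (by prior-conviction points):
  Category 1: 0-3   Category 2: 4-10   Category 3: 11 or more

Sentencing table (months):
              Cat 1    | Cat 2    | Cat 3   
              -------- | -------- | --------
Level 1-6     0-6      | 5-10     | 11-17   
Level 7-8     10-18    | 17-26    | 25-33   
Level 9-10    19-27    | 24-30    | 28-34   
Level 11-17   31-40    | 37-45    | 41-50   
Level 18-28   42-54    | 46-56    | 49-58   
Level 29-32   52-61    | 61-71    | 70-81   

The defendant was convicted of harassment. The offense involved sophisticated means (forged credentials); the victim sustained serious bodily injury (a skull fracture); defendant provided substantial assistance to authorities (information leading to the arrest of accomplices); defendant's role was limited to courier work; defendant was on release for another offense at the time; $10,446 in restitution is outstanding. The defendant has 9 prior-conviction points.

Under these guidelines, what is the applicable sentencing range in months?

Base offense level for harassment: 6.
§1 applies: 6 − 3 = 3.
§2 applies: 3 − 2 = 1.
§3 applies: 1 + 3 = 4.
§4 applies (level before this adjustment is 4 < 11, so +2): 4 + 2 = 6.
§5 applies (level before this adjustment is 6 < 9, so +1): 6 + 1 = 7.
§6 applies: 7 + 2 = 9.
Final offense level: 9.
Criminal history: 9 prior points → Category 2 (4-10).
Level 9 falls in the 9-10 band.
Grid: Level 9-10 × Category 2 = 24-30 months.

24-30 months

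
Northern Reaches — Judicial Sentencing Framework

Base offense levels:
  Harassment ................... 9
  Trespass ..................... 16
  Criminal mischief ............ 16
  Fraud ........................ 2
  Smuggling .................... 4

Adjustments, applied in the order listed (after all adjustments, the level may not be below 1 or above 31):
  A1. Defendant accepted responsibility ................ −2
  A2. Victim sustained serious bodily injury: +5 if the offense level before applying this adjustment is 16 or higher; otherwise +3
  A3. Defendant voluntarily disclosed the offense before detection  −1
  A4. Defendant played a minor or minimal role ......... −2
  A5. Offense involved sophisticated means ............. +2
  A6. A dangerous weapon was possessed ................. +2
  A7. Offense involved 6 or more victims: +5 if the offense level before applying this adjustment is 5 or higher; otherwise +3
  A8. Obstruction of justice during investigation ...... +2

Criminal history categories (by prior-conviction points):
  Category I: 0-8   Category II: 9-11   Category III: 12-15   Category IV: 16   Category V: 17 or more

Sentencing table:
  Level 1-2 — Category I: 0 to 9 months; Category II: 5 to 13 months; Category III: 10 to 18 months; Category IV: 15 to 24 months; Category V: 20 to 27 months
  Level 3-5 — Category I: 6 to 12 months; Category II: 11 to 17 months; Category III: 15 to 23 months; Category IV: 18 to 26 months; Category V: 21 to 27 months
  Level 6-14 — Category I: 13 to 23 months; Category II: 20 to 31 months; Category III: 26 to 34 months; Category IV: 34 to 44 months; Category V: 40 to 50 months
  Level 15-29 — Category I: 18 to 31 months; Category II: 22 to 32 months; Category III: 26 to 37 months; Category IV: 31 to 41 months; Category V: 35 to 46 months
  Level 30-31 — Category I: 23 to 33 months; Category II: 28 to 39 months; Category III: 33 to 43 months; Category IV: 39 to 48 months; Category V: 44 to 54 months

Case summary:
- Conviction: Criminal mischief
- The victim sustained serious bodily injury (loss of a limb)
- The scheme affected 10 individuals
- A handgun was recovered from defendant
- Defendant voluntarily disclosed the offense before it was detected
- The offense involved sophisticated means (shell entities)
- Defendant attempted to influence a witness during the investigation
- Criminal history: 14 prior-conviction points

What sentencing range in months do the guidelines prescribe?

33-43 months

Base offense level for criminal mischief: 16.
A1 does not apply.
A2 applies (level before this adjustment is 16 ≥ 16, so +5): 16 + 5 = 21.
A3 applies: 21 − 1 = 20.
A5 applies: 20 + 2 = 22.
A6 applies: 22 + 2 = 24.
A7 applies (level before this adjustment is 24 ≥ 5, so +5): 24 + 5 = 29.
A8 applies: 29 + 2 = 31.
Final offense level: 31.
Criminal history: 14 prior points → Category III (12-15).
Level 31 falls in the 30-31 band.
Grid: Level 30-31 × Category III = 33-43 months.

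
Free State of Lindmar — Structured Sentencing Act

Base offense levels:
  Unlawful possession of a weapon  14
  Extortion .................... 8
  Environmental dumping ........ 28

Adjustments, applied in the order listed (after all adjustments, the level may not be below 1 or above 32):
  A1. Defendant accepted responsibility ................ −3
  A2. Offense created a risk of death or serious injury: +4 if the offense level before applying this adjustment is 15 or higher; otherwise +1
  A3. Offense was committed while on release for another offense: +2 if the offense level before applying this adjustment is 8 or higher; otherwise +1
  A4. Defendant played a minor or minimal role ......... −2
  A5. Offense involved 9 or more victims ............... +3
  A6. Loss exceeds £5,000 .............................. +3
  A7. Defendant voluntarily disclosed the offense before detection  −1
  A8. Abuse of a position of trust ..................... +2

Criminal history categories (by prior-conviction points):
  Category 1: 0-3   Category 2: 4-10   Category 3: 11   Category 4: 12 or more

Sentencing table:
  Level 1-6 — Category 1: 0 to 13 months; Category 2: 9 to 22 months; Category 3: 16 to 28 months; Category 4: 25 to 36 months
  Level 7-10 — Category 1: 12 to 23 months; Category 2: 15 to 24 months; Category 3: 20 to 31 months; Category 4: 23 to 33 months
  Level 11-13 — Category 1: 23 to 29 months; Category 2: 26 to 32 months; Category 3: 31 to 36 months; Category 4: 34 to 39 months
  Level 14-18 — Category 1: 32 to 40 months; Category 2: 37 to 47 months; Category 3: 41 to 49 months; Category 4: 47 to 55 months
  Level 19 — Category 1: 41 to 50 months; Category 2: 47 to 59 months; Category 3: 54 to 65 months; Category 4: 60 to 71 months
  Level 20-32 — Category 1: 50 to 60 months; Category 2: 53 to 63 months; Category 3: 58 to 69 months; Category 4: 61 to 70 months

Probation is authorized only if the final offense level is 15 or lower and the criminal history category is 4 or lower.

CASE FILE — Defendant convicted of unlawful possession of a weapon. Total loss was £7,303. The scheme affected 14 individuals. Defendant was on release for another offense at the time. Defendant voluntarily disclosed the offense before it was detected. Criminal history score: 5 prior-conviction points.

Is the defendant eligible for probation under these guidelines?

Base offense level for unlawful possession of a weapon: 14.
A3 applies (level before this adjustment is 14 ≥ 8, so +2): 14 + 2 = 16.
A5 applies: 16 + 3 = 19.
A6 applies: 19 + 3 = 22.
A7 applies: 22 − 1 = 21.
A8 does not apply.
Final offense level: 21.
Criminal history: 5 prior points → Category 2 (4-10).
Level 21 falls in the 20-32 band.
Grid: Level 20-32 × Category 2 = 53-63 months.
Probation check: level 21 > 15 and category 2 ≤ 4 → not eligible.

No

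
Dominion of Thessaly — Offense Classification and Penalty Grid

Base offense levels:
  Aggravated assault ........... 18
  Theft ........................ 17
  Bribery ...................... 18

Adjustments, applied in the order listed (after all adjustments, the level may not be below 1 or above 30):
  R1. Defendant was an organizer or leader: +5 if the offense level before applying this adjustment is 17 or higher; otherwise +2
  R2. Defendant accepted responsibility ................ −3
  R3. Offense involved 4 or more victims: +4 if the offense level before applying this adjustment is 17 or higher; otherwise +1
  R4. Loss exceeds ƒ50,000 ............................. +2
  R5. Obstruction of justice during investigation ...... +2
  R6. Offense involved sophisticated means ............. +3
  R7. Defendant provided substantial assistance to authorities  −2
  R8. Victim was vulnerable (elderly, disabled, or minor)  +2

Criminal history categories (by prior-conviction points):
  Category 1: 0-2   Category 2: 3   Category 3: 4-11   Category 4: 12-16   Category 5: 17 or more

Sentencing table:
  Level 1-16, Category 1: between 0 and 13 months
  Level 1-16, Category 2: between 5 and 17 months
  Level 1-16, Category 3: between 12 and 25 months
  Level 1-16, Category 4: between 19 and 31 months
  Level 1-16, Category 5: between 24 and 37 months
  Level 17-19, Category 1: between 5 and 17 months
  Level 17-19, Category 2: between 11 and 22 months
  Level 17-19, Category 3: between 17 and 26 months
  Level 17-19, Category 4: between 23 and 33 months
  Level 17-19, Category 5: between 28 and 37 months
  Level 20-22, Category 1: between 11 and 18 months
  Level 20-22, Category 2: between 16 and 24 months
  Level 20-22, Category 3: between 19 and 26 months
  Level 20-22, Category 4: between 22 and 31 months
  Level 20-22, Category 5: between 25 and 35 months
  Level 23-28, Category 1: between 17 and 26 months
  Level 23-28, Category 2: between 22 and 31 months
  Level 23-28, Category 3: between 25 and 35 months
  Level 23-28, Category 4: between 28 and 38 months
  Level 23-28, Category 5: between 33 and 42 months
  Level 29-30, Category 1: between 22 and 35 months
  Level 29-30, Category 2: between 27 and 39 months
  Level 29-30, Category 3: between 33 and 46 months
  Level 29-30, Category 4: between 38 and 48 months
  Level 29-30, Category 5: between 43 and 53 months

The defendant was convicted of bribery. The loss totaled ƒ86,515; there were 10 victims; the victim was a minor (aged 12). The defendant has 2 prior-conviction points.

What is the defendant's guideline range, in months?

Base offense level for bribery: 18.
R3 applies (level before this adjustment is 18 ≥ 17, so +4): 18 + 4 = 22.
R4 applies: 22 + 2 = 24.
R5 does not apply.
R6 does not apply.
R7 does not apply.
R8 applies: 24 + 2 = 26.
Final offense level: 26.
Criminal history: 2 prior points → Category 1 (0-2).
Level 26 falls in the 23-28 band.
Grid: Level 23-28 × Category 1 = 17-26 months.

17-26 months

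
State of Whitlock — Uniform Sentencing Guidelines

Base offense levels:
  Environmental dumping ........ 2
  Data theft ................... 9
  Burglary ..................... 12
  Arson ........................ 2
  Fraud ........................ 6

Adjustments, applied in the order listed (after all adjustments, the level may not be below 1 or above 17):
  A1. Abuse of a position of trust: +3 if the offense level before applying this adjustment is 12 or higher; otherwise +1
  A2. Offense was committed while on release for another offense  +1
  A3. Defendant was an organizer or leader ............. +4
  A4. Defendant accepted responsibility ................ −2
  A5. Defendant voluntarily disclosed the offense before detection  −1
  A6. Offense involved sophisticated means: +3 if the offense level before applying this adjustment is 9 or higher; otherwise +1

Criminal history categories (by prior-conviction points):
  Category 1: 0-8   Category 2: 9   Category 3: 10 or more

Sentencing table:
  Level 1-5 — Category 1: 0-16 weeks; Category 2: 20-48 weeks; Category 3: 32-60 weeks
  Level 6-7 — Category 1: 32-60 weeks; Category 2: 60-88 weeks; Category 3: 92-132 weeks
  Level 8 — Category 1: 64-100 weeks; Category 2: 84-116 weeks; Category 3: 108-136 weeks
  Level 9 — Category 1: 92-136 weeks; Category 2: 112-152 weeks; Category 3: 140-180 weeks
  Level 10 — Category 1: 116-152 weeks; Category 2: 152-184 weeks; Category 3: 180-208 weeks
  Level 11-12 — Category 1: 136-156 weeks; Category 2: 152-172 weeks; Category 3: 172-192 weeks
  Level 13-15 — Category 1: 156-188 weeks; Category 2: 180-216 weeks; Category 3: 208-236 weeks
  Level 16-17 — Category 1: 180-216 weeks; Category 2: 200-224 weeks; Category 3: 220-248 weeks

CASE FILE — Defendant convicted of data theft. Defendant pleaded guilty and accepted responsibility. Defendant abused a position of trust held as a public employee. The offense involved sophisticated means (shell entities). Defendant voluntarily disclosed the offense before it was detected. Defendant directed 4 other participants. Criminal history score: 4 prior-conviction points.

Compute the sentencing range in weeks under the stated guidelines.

156-188 weeks

Base offense level for data theft: 9.
A1 applies (level before this adjustment is 9 < 12, so +1): 9 + 1 = 10.
A3 applies: 10 + 4 = 14.
A4 applies: 14 − 2 = 12.
A5 applies: 12 − 1 = 11.
A6 applies (level before this adjustment is 11 ≥ 9, so +3): 11 + 3 = 14.
Final offense level: 14.
Criminal history: 4 prior points → Category 1 (0-8).
Level 14 falls in the 13-15 band.
Grid: Level 13-15 × Category 1 = 156-188 weeks.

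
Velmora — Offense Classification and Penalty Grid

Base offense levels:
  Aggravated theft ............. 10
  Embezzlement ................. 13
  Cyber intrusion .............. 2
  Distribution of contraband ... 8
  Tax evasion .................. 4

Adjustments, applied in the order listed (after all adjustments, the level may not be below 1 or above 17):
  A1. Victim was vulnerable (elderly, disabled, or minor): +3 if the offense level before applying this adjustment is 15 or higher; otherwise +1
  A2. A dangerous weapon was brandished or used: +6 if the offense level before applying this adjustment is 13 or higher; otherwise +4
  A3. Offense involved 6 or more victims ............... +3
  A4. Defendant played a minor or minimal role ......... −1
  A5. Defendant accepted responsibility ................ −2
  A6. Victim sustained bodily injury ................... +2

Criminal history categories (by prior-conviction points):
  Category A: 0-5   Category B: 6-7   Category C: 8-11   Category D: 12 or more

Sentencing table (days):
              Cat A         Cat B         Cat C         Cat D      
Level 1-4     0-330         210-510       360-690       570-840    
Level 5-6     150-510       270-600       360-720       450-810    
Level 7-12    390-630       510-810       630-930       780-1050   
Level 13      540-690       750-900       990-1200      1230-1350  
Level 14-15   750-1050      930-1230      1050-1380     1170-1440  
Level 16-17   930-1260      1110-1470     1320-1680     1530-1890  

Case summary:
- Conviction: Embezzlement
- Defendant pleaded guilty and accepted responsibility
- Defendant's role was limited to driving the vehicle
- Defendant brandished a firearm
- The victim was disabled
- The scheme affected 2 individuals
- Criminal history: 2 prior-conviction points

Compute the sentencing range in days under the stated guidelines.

Base offense level for embezzlement: 13.
A1 applies (level before this adjustment is 13 < 15, so +1): 13 + 1 = 14.
A2 applies (level before this adjustment is 14 ≥ 13, so +6): 14 + 6 = 20.
A4 applies: 20 − 1 = 19.
A5 applies: 19 − 2 = 17.
Final offense level: 17.
Criminal history: 2 prior points → Category A (0-5).
Level 17 falls in the 16-17 band.
Grid: Level 16-17 × Category A = 930-1260 days.

930-1260 days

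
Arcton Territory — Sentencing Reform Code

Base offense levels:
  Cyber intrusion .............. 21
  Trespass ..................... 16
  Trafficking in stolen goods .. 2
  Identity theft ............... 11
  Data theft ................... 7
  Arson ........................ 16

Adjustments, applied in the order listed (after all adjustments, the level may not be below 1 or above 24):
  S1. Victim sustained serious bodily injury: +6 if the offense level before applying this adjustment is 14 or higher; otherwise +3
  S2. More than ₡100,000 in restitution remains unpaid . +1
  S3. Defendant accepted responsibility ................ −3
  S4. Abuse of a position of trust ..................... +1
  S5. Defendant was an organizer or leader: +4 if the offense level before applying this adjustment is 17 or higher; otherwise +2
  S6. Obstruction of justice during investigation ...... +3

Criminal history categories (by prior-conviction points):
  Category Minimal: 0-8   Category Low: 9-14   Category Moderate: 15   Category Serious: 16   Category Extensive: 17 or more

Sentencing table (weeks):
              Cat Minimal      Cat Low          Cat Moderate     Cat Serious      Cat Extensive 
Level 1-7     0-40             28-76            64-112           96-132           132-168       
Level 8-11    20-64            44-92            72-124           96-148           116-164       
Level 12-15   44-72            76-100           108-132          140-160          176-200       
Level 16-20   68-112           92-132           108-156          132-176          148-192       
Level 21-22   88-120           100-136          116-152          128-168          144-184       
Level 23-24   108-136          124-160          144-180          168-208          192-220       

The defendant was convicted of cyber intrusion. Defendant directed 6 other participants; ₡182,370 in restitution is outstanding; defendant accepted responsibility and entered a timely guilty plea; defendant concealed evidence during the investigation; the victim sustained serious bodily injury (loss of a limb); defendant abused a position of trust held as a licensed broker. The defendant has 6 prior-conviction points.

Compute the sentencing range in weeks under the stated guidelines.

108-136 weeks

Base offense level for cyber intrusion: 21.
S1 applies (level before this adjustment is 21 ≥ 14, so +6): 21 + 6 = 27.
S2 applies: 27 + 1 = 28.
S3 applies: 28 − 3 = 25.
S4 applies: 25 + 1 = 26.
S5 applies (level before this adjustment is 26 ≥ 17, so +4): 26 + 4 = 30.
S6 applies: 30 + 3 = 33.
Level 33 exceeds the maximum of 24; capped at 24.
Final offense level: 24.
Criminal history: 6 prior points → Category Minimal (0-8).
Level 24 falls in the 23-24 band.
Grid: Level 23-24 × Category Minimal = 108-136 weeks.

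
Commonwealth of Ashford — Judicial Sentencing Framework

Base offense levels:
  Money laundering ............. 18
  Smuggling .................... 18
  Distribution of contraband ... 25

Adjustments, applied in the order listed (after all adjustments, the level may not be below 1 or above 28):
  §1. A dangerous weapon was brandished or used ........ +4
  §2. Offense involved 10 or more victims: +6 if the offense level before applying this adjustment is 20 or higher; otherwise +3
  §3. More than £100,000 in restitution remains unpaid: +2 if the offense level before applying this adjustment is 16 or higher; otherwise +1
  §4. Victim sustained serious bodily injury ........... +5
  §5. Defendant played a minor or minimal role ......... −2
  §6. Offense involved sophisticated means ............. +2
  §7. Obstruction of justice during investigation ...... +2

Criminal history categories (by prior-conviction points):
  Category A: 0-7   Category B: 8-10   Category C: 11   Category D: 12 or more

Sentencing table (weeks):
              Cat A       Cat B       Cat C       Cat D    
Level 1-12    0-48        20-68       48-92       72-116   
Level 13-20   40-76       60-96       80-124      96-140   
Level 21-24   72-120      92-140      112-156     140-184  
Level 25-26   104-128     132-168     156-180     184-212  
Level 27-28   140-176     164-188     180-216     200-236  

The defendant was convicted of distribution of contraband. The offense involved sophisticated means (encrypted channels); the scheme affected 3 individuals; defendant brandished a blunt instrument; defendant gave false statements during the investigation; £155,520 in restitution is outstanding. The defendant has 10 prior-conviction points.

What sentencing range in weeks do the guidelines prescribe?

164-188 weeks

Base offense level for distribution of contraband: 25.
§1 applies: 25 + 4 = 29.
§3 applies (level before this adjustment is 29 ≥ 16, so +2): 29 + 2 = 31.
§4 does not apply.
§6 applies: 31 + 2 = 33.
§7 applies: 33 + 2 = 35.
Level 35 exceeds the maximum of 28; capped at 28.
Final offense level: 28.
Criminal history: 10 prior points → Category B (8-10).
Level 28 falls in the 27-28 band.
Grid: Level 27-28 × Category B = 164-188 weeks.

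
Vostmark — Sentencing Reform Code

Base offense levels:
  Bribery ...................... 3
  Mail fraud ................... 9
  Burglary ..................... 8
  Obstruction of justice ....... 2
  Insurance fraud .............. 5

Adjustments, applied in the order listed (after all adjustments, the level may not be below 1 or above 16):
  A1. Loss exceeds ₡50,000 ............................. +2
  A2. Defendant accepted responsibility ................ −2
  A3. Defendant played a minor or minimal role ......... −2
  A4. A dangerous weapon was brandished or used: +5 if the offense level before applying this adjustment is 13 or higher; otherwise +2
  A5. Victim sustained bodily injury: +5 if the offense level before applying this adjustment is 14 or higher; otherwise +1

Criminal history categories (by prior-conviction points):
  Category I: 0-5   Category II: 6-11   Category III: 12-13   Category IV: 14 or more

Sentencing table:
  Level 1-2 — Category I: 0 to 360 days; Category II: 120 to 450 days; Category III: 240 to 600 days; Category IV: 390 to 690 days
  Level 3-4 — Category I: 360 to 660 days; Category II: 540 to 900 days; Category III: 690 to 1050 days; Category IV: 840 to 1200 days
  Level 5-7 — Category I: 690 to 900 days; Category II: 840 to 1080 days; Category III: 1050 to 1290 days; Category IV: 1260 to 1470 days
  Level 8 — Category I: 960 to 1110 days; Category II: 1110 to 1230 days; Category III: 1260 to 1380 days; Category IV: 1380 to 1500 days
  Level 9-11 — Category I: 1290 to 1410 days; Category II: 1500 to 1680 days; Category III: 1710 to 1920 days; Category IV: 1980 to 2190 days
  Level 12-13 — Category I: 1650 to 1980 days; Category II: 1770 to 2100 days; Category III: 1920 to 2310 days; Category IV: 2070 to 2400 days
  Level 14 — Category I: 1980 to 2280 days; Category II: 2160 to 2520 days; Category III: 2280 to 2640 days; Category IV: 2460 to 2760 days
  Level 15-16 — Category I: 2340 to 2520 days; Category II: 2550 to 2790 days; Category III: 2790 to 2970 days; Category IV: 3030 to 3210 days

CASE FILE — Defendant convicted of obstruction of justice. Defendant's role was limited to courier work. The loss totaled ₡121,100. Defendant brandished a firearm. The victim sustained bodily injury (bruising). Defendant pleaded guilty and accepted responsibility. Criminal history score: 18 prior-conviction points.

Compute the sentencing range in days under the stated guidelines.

840-1200 days

Base offense level for obstruction of justice: 2.
A1 applies: 2 + 2 = 4.
A2 applies: 4 − 2 = 2.
A3 applies: 2 − 2 = 0.
A4 applies (level before this adjustment is 0 < 13, so +2): 0 + 2 = 2.
A5 applies (level before this adjustment is 2 < 14, so +1): 2 + 1 = 3.
Final offense level: 3.
Criminal history: 18 prior points → Category IV (14+).
Level 3 falls in the 3-4 band.
Grid: Level 3-4 × Category IV = 840-1200 days.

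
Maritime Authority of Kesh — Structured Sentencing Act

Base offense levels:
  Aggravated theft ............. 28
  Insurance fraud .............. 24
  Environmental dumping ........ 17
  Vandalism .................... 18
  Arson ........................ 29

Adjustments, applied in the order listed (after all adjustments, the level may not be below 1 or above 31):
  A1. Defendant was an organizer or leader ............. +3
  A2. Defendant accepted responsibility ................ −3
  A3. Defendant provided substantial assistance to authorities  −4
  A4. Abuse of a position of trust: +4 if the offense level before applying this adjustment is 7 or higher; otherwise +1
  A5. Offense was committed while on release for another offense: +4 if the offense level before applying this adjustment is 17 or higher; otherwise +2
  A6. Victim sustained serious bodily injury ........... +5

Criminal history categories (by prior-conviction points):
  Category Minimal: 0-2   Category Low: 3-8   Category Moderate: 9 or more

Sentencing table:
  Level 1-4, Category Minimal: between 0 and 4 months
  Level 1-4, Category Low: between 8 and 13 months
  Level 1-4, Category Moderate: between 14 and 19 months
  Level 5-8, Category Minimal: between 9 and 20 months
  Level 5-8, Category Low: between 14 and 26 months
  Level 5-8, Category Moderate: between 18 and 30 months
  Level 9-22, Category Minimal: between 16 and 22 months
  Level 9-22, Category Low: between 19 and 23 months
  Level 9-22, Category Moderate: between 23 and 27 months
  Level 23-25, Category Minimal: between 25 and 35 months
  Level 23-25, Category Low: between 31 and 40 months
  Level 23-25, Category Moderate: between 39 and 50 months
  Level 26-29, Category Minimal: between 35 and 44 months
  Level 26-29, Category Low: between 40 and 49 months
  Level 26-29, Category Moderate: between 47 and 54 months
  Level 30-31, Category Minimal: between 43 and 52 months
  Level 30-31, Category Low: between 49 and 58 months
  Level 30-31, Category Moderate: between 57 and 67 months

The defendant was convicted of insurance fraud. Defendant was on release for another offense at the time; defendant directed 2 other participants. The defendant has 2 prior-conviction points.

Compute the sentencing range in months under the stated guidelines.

43-52 months

Base offense level for insurance fraud: 24.
A1 applies: 24 + 3 = 27.
A3 does not apply.
A4 does not apply.
A5 applies (level before this adjustment is 27 ≥ 17, so +4): 27 + 4 = 31.
A6 does not apply.
Final offense level: 31.
Criminal history: 2 prior points → Category Minimal (0-2).
Level 31 falls in the 30-31 band.
Grid: Level 30-31 × Category Minimal = 43-52 months.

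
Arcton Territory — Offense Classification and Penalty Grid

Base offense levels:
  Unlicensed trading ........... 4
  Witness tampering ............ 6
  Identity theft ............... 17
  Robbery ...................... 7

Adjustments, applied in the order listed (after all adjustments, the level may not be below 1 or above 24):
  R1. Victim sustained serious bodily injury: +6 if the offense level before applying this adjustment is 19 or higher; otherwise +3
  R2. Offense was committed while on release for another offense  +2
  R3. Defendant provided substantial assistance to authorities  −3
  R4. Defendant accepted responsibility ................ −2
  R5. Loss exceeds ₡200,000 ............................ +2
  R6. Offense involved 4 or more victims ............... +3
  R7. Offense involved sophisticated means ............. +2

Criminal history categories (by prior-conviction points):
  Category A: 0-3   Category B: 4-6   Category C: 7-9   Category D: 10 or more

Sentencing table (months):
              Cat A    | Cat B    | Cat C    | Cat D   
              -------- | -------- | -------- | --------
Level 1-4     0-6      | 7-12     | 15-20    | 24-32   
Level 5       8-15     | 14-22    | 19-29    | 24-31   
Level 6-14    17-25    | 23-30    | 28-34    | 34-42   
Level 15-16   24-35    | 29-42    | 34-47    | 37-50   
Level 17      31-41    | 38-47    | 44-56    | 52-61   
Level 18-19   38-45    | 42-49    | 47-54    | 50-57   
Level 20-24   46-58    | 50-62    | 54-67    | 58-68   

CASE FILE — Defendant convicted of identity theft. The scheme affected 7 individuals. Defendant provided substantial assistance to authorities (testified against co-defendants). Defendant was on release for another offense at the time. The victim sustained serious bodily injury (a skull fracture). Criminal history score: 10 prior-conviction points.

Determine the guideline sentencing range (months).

58-68 months

Base offense level for identity theft: 17.
R1 applies (level before this adjustment is 17 < 19, so +3): 17 + 3 = 20.
R2 applies: 20 + 2 = 22.
R3 applies: 22 − 3 = 19.
R5 does not apply.
R6 applies: 19 + 3 = 22.
R7 does not apply.
Final offense level: 22.
Criminal history: 10 prior points → Category D (10+).
Level 22 falls in the 20-24 band.
Grid: Level 20-24 × Category D = 58-68 months.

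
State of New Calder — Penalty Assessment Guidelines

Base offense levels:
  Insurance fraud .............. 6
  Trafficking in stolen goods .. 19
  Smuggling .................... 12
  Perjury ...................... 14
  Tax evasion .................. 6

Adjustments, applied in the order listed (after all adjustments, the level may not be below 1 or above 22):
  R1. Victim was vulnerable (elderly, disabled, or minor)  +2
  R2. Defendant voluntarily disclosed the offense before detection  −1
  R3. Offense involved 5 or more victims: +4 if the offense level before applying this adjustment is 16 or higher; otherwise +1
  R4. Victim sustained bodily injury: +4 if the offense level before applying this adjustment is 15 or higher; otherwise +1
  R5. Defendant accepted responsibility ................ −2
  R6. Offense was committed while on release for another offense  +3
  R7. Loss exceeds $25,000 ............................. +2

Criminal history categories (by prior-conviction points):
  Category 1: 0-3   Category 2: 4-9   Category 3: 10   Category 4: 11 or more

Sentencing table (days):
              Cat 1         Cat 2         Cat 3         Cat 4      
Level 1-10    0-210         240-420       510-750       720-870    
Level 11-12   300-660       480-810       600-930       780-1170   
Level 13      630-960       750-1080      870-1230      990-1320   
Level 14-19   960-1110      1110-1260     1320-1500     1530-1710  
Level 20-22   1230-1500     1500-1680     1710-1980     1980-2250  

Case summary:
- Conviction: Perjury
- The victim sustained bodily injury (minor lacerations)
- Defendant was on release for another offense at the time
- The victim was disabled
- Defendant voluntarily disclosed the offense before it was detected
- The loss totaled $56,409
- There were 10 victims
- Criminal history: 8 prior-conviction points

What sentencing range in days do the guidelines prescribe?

Base offense level for perjury: 14.
R1 applies: 14 + 2 = 16.
R2 applies: 16 − 1 = 15.
R3 applies (level before this adjustment is 15 < 16, so +1): 15 + 1 = 16.
R4 applies (level before this adjustment is 16 ≥ 15, so +4): 16 + 4 = 20.
R5 does not apply.
R6 applies: 20 + 3 = 23.
R7 applies: 23 + 2 = 25.
Level 25 exceeds the maximum of 22; capped at 22.
Final offense level: 22.
Criminal history: 8 prior points → Category 2 (4-9).
Level 22 falls in the 20-22 band.
Grid: Level 20-22 × Category 2 = 1500-1680 days.

1500-1680 days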